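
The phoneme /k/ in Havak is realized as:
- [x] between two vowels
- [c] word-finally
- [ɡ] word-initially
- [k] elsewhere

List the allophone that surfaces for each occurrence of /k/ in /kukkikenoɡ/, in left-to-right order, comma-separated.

[ɡ], [k], [k], [x]

Occurrence 1 (position 1): word-initially → [ɡ].
Occurrence 2 (position 3): no conditioning environment matches → elsewhere allophone [k].
Occurrence 3 (position 4): no conditioning environment matches → elsewhere allophone [k].
Occurrence 4 (position 6): between two vowels → [x].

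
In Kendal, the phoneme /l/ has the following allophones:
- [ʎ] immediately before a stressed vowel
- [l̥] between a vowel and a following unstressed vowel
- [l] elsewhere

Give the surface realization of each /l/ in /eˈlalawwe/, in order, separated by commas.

Occurrence 1 (position 2): immediately before a stressed vowel → [ʎ].
Occurrence 2 (position 4): between a vowel and a following unstressed vowel → [l̥].

[ʎ], [l̥]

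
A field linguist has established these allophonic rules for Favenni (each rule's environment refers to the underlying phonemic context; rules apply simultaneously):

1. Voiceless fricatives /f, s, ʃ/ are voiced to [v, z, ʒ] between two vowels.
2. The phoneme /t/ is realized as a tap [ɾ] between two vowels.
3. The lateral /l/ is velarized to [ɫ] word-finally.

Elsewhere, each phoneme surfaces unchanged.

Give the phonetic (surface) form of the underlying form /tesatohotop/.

[tezaɾohoɾop]

/t/ — word-initial; rule 2 does not apply here → [t].
/e/ (between /t/ and /s/): no rule targets it → [e].
/s/ (between /e/ and /a/) occurs between two vowels → [z] by rule 1.
/a/ — not in any rule's target class → [a].
/t/ (between /a/ and /o/) occurs between two vowels → [ɾ] by rule 2.
/o/ (between /t/ and /h/) is unaffected → [o].
/h/ stays [h].
/o/ stays [o].
/t/ — between /o/ and /o/, between two vowels — surfaces as [ɾ] (rule 2).
/o/ (between /t/ and /p/): no rule targets it → [o].
/p/ (word-final): no rule targets it → [p].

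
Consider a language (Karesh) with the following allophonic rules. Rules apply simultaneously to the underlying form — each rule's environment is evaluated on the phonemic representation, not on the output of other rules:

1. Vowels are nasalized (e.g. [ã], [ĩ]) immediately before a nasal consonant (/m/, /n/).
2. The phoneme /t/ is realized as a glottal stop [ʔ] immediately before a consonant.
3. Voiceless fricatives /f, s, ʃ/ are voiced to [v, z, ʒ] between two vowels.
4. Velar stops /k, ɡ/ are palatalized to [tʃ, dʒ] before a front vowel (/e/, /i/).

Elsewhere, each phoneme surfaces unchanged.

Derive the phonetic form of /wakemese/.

[watʃẽmeze]

/a/ (between /w/ and /k/): rule 1 targets it, but not before a nasal consonant → unchanged [a].
/k/ — between /a/ and /e/, before a front vowel — surfaces as [tʃ] (rule 4).
/e/ (between /k/ and /m/) occurs before a nasal consonant → [ẽ] by rule 1.
/e/ (between /m/ and /s/) is in the target of rule 1 but the environment (before a nasal consonant) is not met → [e].
/s/ (between /e/ and /e/): between two vowels, so rule 3 applies → [z].
/e/ (word-final) fails the environment for rule 1, so it stays [e].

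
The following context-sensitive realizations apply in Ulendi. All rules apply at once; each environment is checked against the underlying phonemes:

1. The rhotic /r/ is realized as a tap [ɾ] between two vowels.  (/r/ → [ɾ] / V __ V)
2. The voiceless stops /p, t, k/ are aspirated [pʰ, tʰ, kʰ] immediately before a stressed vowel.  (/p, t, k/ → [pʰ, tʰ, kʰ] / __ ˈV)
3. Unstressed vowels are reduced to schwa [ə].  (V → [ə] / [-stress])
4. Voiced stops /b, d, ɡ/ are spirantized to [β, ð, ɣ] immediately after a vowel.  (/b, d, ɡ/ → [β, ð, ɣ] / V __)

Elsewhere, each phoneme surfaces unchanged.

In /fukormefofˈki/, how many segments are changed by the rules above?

5

Segments that undergo a rule: /u/ → [ə] (rule 3); /o/ → [ə] (rule 3); /e/ → [ə] (rule 3); /o/ → [ə] (rule 3); /k/ → [kʰ] (rule 2).
All other segments surface unchanged.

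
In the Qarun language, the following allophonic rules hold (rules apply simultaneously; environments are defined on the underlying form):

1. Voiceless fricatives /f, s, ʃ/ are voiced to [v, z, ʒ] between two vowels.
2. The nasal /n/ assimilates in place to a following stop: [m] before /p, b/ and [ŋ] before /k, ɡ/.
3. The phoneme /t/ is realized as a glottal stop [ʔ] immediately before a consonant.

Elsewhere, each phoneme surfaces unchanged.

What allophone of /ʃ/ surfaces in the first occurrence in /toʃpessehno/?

[ʃ]

/ʃ/ (between /o/ and /p/): rule 1 targets it, but not between two vowels → unchanged [ʃ].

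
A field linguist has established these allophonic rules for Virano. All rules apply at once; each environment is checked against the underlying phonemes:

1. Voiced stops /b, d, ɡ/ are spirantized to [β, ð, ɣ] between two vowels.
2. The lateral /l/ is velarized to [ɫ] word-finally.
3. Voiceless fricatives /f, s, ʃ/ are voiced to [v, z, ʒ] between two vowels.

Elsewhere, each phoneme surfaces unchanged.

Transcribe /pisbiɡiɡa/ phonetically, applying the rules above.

/p/ stays [p].
/i/ stays [i].
/s/ (between /i/ and /b/) fails the environment for rule 3, so it stays [s].
/b/ (between /s/ and /i/): rule 1 targets it, but not between two vowels → unchanged [b].
/i/ (between /b/ and /ɡ/) is unaffected → [i].
/ɡ/ meets the environment for rule 1 (between two vowels) → [ɣ].
/i/ (between /ɡ/ and /ɡ/) is unaffected → [i].
Rule 1 applies to /ɡ/ (between /i/ and /a/: between two vowels) → [ɣ].
/a/ stays [a].

[pisbiɣiɣa]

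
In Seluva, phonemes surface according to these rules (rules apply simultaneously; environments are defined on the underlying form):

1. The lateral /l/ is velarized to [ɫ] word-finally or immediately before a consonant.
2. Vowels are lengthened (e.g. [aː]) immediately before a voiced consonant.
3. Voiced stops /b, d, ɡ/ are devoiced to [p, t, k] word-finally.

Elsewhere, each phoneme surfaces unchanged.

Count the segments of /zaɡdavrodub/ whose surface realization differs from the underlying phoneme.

5

Segments that undergo a rule: /a/ → [aː] (rule 2); /a/ → [aː] (rule 2); /o/ → [oː] (rule 2); /u/ → [uː] (rule 2); /b/ → [p] (rule 3).
All other segments surface unchanged.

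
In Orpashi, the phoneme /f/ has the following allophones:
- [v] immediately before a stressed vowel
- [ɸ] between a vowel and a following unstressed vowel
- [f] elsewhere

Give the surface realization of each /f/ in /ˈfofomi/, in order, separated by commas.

[v], [ɸ]

Occurrence 1 (position 1): immediately before a stressed vowel → [v].
Occurrence 2 (position 3): between a vowel and a following unstressed vowel → [ɸ].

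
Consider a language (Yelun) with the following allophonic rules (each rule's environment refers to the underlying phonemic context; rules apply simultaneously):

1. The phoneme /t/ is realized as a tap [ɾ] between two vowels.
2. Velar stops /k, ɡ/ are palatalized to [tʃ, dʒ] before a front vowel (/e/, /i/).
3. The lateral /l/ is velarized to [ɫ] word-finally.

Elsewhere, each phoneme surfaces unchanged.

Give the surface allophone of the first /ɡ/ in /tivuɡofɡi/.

[ɡ]

/ɡ/ (between /u/ and /o/) fails the environment for rule 2, so it stays [ɡ].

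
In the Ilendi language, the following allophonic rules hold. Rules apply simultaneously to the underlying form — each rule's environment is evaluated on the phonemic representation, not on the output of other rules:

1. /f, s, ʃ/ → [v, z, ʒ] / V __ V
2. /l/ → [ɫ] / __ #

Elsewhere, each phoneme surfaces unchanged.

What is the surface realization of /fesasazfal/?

[fezazazfaɫ]

/f/ (word-initial) is in the target of rule 1 but the environment (between two vowels) is not met → [f].
/e/ (between /f/ and /s/): no rule targets it → [e].
/s/ (between /e/ and /a/) occurs between two vowels → [z] by rule 1.
/a/ (between /s/ and /s/) is unaffected → [a].
/s/ (between /a/ and /a/) occurs between two vowels → [z] by rule 1.
/a/ stays [a].
/z/ stays [z].
/f/ (between /z/ and /a/) is in the target of rule 1 but the environment (between two vowels) is not met → [f].
/a/ (between /f/ and /l/) is unaffected → [a].
/l/ (word-final) occurs word-finally → [ɫ] by rule 2.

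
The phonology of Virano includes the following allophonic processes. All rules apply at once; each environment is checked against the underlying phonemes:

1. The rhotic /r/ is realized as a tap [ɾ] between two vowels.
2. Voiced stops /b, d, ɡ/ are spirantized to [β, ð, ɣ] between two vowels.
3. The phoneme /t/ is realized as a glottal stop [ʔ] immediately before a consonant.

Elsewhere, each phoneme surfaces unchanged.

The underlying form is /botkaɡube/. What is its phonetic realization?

/b/ — word-initial; rule 2 does not apply here → [b].
Rule 3 applies to /t/ (between /o/ and /k/: immediately before a consonant) → [ʔ].
Rule 2 applies to /ɡ/ (between /a/ and /u/: between two vowels) → [ɣ].
/b/ — between /u/ and /e/, between two vowels — surfaces as [β] (rule 2).

[boʔkaɣuβe]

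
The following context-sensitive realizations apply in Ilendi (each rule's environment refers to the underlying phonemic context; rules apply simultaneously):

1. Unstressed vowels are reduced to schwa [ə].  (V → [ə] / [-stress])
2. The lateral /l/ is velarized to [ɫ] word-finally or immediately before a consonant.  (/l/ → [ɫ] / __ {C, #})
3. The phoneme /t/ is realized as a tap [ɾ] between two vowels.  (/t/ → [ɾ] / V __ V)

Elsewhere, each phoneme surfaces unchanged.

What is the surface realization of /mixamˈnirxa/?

/m/ (word-initial) is unaffected → [m].
/i/ (between /m/ and /x/): in an unstressed syllable, so rule 1 applies → [ə].
/x/ (between /i/ and /a/): no rule targets it → [x].
Rule 1 applies to /a/ (between /x/ and /m/: in an unstressed syllable) → [ə].
/m/ stays [m].
/n/ stays [n].
/i/ — between /n/ and /r/; rule 1 does not apply here → [i].
/r/ (between /i/ and /x/): no rule targets it → [r].
/x/ stays [x].
Rule 1 applies to /a/ (word-final: in an unstressed syllable) → [ə].

[məxəmˈnirxə]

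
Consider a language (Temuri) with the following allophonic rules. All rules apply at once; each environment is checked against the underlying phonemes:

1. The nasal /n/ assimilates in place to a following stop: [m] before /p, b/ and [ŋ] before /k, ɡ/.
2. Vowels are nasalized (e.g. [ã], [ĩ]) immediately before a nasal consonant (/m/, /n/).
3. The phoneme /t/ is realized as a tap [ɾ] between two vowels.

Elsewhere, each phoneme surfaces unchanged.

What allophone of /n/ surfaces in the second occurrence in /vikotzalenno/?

/n/ (between /n/ and /o/) is in the target of rule 1 but the environment (before a labial or velar stop) is not met → [n].

[n]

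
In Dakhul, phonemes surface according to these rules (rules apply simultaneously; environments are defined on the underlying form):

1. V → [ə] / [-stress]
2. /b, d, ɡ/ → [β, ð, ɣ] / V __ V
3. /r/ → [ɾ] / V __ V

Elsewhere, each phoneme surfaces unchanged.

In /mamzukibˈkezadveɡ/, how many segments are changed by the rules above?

Segments that undergo a rule: /a/ → [ə] (rule 1); /u/ → [ə] (rule 1); /i/ → [ə] (rule 1); /a/ → [ə] (rule 1); /e/ → [ə] (rule 1).
All other segments surface unchanged.

5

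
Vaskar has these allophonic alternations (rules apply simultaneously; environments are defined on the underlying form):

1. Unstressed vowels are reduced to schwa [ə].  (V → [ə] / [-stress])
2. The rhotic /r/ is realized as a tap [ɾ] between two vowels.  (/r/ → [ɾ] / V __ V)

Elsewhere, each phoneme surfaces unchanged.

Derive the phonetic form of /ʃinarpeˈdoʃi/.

[ʃənərpəˈdoʃə]

/ʃ/ stays [ʃ].
/i/ (between /ʃ/ and /n/): in an unstressed syllable, so rule 1 applies → [ə].
/n/ — not in any rule's target class → [n].
/a/ (between /n/ and /r/) occurs in an unstressed syllable → [ə] by rule 1.
/r/ (between /a/ and /p/) fails the environment for rule 2, so it stays [r].
/p/ — not in any rule's target class → [p].
/e/ (between /p/ and /d/) occurs in an unstressed syllable → [ə] by rule 1.
/d/ (between /e/ and /o/) is unaffected → [d].
/o/ — between /d/ and /ʃ/; rule 1 does not apply here → [o].
/ʃ/ (between /o/ and /i/) is unaffected → [ʃ].
/i/ meets the environment for rule 1 (in an unstressed syllable) → [ə].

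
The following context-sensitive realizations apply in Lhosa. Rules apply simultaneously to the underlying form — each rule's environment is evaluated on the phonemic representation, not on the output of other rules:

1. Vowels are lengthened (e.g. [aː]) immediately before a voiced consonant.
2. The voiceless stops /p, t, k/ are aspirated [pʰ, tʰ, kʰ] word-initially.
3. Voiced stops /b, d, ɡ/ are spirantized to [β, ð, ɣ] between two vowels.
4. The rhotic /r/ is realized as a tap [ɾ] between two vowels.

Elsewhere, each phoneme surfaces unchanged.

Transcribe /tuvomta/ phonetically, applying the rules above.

/t/ — word-initial, word-initially — surfaces as [tʰ] (rule 2).
/u/ (between /t/ and /v/) occurs before a voiced consonant → [uː] by rule 1.
/v/ (between /u/ and /o/) is unaffected → [v].
/o/ (between /v/ and /m/): before a voiced consonant, so rule 1 applies → [oː].
/m/ stays [m].
/t/ (between /m/ and /a/): rule 2 targets it, but not word-initially → unchanged [t].
/a/ (word-final) fails the environment for rule 1, so it stays [a].

[tʰuːvoːmta]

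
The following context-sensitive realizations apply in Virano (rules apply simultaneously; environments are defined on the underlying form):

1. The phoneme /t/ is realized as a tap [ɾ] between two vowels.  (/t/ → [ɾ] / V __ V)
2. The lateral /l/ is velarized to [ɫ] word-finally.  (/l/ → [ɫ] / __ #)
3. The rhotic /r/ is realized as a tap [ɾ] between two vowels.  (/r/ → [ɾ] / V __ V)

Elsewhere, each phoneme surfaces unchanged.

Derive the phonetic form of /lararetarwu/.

/l/ (word-initial) fails the environment for rule 2, so it stays [l].
/a/ (between /l/ and /r/) is unaffected → [a].
/r/ (between /a/ and /a/): between two vowels, so rule 3 applies → [ɾ].
/a/ (between /r/ and /r/): no rule targets it → [a].
Rule 3 applies to /r/ (between /a/ and /e/: between two vowels) → [ɾ].
/e/ (between /r/ and /t/): no rule targets it → [e].
/t/ meets the environment for rule 1 (between two vowels) → [ɾ].
/a/ (between /t/ and /r/): no rule targets it → [a].
/r/ (between /a/ and /w/) fails the environment for rule 3, so it stays [r].
/w/ — not in any rule's target class → [w].
/u/ — not in any rule's target class → [u].

[laɾaɾeɾarwu]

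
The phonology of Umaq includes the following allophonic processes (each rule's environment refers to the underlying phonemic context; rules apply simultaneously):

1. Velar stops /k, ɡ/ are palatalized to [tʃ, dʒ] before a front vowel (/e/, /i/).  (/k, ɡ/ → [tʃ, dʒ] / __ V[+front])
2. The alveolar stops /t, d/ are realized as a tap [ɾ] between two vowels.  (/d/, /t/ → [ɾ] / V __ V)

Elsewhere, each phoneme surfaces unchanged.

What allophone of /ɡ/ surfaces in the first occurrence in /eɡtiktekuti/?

/ɡ/ (between /e/ and /t/): rule 1 targets it, but not before a front vowel → unchanged [ɡ].

[ɡ]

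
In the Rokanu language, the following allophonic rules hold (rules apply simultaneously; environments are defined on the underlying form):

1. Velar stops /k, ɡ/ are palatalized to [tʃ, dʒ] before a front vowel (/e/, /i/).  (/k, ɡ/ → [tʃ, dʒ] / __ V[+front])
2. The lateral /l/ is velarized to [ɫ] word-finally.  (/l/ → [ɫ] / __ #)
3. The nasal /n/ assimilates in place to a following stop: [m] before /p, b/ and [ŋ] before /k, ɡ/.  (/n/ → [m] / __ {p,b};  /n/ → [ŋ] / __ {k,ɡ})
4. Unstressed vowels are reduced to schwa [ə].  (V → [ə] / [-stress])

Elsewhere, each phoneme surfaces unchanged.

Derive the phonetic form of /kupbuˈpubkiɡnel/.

/k/ (word-initial): rule 1 targets it, but not before a front vowel → unchanged [k].
/u/ (between /k/ and /p/): in an unstressed syllable, so rule 4 applies → [ə].
/p/ stays [p].
/b/ — not in any rule's target class → [b].
/u/ — between /b/ and /p/, in an unstressed syllable — surfaces as [ə] (rule 4).
/p/ (between /u/ and /u/): no rule targets it → [p].
/u/ (between /p/ and /b/): rule 4 targets it, but not in an unstressed syllable → unchanged [u].
/b/ (between /u/ and /k/) is unaffected → [b].
/k/ — between /b/ and /i/, before a front vowel — surfaces as [tʃ] (rule 1).
/i/ (between /k/ and /ɡ/): in an unstressed syllable, so rule 4 applies → [ə].
/ɡ/ (between /i/ and /n/): rule 1 targets it, but not before a front vowel → unchanged [ɡ].
/n/ (between /ɡ/ and /e/): rule 3 targets it, but not before a labial or velar stop → unchanged [n].
/e/ (between /n/ and /l/): in an unstressed syllable, so rule 4 applies → [ə].
/l/ — word-final, word-finally — surfaces as [ɫ] (rule 2).

[kəpbəˈpubtʃəɡnəɫ]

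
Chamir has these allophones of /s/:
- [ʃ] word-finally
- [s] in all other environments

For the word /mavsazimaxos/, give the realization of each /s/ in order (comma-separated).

Occurrence 1 (position 4): no conditioning environment matches → elsewhere allophone [s].
Occurrence 2 (position 12): word-finally → [ʃ].

[s], [ʃ]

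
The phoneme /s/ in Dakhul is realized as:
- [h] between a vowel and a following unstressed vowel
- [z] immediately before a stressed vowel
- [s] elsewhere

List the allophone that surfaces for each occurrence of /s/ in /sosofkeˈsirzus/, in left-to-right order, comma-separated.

[s], [h], [z], [s]

Occurrence 1 (position 1): no conditioning environment matches → elsewhere allophone [s].
Occurrence 2 (position 3): between a vowel and a following unstressed vowel → [h].
Occurrence 3 (position 8): immediately before a stressed vowel → [z].
Occurrence 4 (position 13): no conditioning environment matches → elsewhere allophone [s].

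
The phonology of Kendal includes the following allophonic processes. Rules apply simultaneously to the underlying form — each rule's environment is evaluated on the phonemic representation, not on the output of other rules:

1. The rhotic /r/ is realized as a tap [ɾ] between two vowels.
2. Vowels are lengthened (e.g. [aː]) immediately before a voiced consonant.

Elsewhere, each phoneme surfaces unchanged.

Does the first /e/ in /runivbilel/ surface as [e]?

/e/ (between /l/ and /l/): before a voiced consonant, so rule 2 applies → [eː].
The actual realization is [eː], not [e].

No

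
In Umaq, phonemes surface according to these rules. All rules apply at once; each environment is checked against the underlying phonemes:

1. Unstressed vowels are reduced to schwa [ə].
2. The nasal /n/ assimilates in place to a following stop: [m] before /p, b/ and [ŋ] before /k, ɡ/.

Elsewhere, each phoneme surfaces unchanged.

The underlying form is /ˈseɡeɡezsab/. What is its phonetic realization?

/s/ stays [s].
/e/ (between /s/ and /ɡ/) fails the environment for rule 1, so it stays [e].
/ɡ/ (between /e/ and /e/) is unaffected → [ɡ].
/e/ — between /ɡ/ and /ɡ/, in an unstressed syllable — surfaces as [ə] (rule 1).
/ɡ/ (between /e/ and /e/) is unaffected → [ɡ].
Rule 1 applies to /e/ (between /ɡ/ and /z/: in an unstressed syllable) → [ə].
/z/ stays [z].
/s/ — not in any rule's target class → [s].
/a/ — between /s/ and /b/, in an unstressed syllable — surfaces as [ə] (rule 1).
/b/ (word-final) is unaffected → [b].

[ˈseɡəɡəzsəb]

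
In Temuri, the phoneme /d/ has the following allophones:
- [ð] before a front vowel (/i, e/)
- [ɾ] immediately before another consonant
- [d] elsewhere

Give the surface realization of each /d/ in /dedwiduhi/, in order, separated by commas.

Occurrence 1 (position 1): before a front vowel (/i, e/) → [ð].
Occurrence 2 (position 3): immediately before another consonant → [ɾ].
Occurrence 3 (position 6): no conditioning environment matches → elsewhere allophone [d].

[ð], [ɾ], [d]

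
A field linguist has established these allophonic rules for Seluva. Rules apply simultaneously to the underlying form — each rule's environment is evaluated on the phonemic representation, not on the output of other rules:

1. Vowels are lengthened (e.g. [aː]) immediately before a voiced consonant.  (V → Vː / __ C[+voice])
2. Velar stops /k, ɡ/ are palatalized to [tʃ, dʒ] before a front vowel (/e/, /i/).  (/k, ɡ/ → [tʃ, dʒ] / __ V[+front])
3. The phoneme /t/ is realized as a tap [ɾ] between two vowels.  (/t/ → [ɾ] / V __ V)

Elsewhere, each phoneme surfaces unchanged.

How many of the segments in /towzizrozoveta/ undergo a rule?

5

Segments that undergo a rule: /o/ → [oː] (rule 1); /i/ → [iː] (rule 1); /o/ → [oː] (rule 1); /o/ → [oː] (rule 1); /t/ → [ɾ] (rule 3).
All other segments surface unchanged.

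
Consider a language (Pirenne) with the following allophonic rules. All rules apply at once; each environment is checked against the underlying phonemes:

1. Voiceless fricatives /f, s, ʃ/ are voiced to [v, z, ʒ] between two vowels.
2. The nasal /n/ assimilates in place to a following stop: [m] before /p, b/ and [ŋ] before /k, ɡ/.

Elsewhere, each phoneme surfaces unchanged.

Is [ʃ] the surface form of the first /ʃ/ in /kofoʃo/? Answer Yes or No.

No

/ʃ/ — between /o/ and /o/, between two vowels — surfaces as [ʒ] (rule 1).
The actual realization is [ʒ], not [ʃ].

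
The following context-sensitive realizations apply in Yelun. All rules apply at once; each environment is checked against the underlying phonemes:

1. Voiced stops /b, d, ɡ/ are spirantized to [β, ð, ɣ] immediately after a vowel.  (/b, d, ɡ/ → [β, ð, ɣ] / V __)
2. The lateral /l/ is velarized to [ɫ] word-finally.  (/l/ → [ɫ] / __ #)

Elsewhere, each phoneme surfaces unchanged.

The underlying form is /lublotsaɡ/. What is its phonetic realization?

/l/ (word-initial) fails the environment for rule 2, so it stays [l].
/u/ stays [u].
Rule 1 applies to /b/ (between /u/ and /l/: immediately after a vowel) → [β].
/l/ (between /b/ and /o/): rule 2 targets it, but not word-finally → unchanged [l].
/o/ stays [o].
/t/ (between /o/ and /s/) is unaffected → [t].
/s/ (between /t/ and /a/): no rule targets it → [s].
/a/ — not in any rule's target class → [a].
/ɡ/ (word-final): immediately after a vowel, so rule 1 applies → [ɣ].

[luβlotsaɣ]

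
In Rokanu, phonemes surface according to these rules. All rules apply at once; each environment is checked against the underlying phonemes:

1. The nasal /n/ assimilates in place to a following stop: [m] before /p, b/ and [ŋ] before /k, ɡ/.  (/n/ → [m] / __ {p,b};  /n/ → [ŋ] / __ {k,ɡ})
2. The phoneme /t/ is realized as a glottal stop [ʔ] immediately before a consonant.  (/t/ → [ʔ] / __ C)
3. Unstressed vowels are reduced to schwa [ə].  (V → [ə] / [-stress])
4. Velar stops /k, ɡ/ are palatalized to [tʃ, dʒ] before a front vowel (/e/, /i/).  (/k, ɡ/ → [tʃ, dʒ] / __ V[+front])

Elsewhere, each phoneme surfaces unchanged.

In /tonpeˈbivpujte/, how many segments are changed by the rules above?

5

Segments that undergo a rule: /o/ → [ə] (rule 3); /n/ → [m] (rule 1); /e/ → [ə] (rule 3); /u/ → [ə] (rule 3); /e/ → [ə] (rule 3).
All other segments surface unchanged.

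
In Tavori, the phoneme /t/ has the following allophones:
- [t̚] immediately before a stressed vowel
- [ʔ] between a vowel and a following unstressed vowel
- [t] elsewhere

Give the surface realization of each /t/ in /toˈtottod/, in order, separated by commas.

Occurrence 1 (position 1): no conditioning environment matches → elsewhere allophone [t].
Occurrence 2 (position 3): immediately before a stressed vowel → [t̚].
Occurrence 3 (position 5): no conditioning environment matches → elsewhere allophone [t].
Occurrence 4 (position 6): no conditioning environment matches → elsewhere allophone [t].

[t], [t̚], [t], [t]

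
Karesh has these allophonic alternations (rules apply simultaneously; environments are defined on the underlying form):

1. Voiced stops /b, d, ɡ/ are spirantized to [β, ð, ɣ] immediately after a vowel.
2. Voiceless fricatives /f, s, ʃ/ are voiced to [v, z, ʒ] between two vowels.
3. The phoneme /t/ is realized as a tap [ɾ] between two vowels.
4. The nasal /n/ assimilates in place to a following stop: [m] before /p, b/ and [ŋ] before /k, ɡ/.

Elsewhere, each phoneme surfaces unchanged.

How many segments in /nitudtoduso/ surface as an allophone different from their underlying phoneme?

4

Segments that undergo a rule: /t/ → [ɾ] (rule 3); /d/ → [ð] (rule 1); /d/ → [ð] (rule 1); /s/ → [z] (rule 2).
All other segments surface unchanged.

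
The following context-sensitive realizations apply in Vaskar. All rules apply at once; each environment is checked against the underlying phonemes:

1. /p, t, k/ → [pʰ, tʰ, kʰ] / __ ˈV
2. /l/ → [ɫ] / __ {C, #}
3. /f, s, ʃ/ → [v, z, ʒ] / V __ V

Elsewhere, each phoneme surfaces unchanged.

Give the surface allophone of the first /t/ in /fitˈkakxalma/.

[t]

/t/ (between /i/ and /k/) is in the target of rule 1 but the environment (immediately before a stressed vowel) is not met → [t].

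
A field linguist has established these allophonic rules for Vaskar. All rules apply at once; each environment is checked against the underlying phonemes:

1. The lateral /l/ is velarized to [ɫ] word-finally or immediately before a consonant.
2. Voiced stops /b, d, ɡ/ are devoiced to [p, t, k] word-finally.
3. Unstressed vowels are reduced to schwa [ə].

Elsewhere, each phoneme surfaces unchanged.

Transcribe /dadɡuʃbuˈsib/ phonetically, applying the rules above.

[dədɡəʃbəˈsip]

/d/ — word-initial; rule 2 does not apply here → [d].
/a/ — between /d/ and /d/, in an unstressed syllable — surfaces as [ə] (rule 3).
/d/ (between /a/ and /ɡ/) fails the environment for rule 2, so it stays [d].
/ɡ/ — between /d/ and /u/; rule 2 does not apply here → [ɡ].
Rule 3 applies to /u/ (between /ɡ/ and /ʃ/: in an unstressed syllable) → [ə].
/b/ — between /ʃ/ and /u/; rule 2 does not apply here → [b].
Rule 3 applies to /u/ (between /b/ and /s/: in an unstressed syllable) → [ə].
/i/ (between /s/ and /b/): rule 3 targets it, but not in an unstressed syllable → unchanged [i].
/b/ — word-final, word-finally — surfaces as [p] (rule 2).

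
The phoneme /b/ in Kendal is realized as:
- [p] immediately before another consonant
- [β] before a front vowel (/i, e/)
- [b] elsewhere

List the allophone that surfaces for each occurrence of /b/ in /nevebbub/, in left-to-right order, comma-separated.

Occurrence 1 (position 5): immediately before another consonant → [p].
Occurrence 2 (position 6): no conditioning environment matches → elsewhere allophone [b].
Occurrence 3 (position 8): no conditioning environment matches → elsewhere allophone [b].

[p], [b], [b]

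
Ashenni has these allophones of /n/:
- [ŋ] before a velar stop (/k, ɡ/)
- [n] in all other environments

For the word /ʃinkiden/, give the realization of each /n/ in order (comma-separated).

[ŋ], [n]

Occurrence 1 (position 3): before a velar stop → [ŋ].
Occurrence 2 (position 8): no conditioning environment matches → elsewhere allophone [n].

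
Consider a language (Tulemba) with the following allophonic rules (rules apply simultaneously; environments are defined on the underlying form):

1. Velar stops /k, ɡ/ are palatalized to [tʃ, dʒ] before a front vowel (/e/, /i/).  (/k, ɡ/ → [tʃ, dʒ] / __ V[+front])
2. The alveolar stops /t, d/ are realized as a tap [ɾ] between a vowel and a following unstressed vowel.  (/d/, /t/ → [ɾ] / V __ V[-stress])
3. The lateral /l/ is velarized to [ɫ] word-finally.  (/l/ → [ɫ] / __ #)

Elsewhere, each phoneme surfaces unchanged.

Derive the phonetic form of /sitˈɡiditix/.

/s/ (word-initial): no rule targets it → [s].
/i/ (between /s/ and /t/) is unaffected → [i].
/t/ (between /i/ and /ɡ/): rule 2 targets it, but not between a vowel and a following unstressed vowel → unchanged [t].
/ɡ/ meets the environment for rule 1 (before a front vowel) → [dʒ].
/i/ (between /ɡ/ and /d/): no rule targets it → [i].
/d/ meets the environment for rule 2 (between a vowel and a following unstressed vowel) → [ɾ].
/i/ stays [i].
/t/ (between /i/ and /i/) occurs between a vowel and a following unstressed vowel → [ɾ] by rule 2.
/i/ stays [i].
/x/ (word-final) is unaffected → [x].

[sitˈdʒiɾiɾix]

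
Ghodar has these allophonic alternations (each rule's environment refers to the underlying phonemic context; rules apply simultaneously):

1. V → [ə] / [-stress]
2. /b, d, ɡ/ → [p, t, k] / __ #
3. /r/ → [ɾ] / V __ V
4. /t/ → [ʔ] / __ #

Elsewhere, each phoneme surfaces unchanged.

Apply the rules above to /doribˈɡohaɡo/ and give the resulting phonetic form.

/d/ (word-initial) fails the environment for rule 2, so it stays [d].
Rule 1 applies to /o/ (between /d/ and /r/: in an unstressed syllable) → [ə].
/r/ (between /o/ and /i/): between two vowels, so rule 3 applies → [ɾ].
/i/ (between /r/ and /b/): in an unstressed syllable, so rule 1 applies → [ə].
/b/ (between /i/ and /ɡ/) fails the environment for rule 2, so it stays [b].
/ɡ/ (between /b/ and /o/) fails the environment for rule 2, so it stays [ɡ].
/o/ — between /ɡ/ and /h/; rule 1 does not apply here → [o].
/h/ (between /o/ and /a/) is unaffected → [h].
/a/ — between /h/ and /ɡ/, in an unstressed syllable — surfaces as [ə] (rule 1).
/ɡ/ (between /a/ and /o/) fails the environment for rule 2, so it stays [ɡ].
Rule 1 applies to /o/ (word-final: in an unstressed syllable) → [ə].

[dəɾəbˈɡohəɡə]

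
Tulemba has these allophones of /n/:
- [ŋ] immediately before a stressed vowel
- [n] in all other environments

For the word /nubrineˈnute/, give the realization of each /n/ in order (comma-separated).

Occurrence 1 (position 1): no conditioning environment matches → elsewhere allophone [n].
Occurrence 2 (position 6): no conditioning environment matches → elsewhere allophone [n].
Occurrence 3 (position 8): immediately before a stressed vowel → [ŋ].

[n], [n], [ŋ]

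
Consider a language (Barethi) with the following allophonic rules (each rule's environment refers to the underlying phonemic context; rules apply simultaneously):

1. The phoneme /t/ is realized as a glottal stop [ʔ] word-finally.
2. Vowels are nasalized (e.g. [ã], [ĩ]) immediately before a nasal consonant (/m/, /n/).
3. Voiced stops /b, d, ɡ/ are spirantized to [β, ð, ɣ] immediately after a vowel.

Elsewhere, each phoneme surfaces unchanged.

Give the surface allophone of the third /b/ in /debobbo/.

[b]

/b/ — between /b/ and /o/; rule 3 does not apply here → [b].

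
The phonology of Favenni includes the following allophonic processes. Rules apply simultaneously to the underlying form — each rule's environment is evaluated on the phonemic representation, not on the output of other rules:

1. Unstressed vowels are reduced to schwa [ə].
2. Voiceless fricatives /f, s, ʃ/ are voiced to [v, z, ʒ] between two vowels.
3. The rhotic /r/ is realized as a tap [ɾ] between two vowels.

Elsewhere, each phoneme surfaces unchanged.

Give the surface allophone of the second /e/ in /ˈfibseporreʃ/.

/e/ (between /r/ and /ʃ/) occurs in an unstressed syllable → [ə] by rule 1.

[ə]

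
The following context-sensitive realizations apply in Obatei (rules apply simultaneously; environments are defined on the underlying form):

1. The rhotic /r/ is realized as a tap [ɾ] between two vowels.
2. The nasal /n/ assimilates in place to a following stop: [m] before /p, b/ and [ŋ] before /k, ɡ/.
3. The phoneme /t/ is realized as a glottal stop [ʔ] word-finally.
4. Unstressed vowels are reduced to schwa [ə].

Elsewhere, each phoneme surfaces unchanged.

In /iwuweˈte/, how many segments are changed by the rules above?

3

Segments that undergo a rule: /i/ → [ə] (rule 4); /u/ → [ə] (rule 4); /e/ → [ə] (rule 4).
All other segments surface unchanged.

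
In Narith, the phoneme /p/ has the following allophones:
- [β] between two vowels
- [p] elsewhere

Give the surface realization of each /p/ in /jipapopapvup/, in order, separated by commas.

[β], [β], [β], [p], [p]

Occurrence 1 (position 3): between two vowels → [β].
Occurrence 2 (position 5): between two vowels → [β].
Occurrence 3 (position 7): between two vowels → [β].
Occurrence 4 (position 9): no conditioning environment matches → elsewhere allophone [p].
Occurrence 5 (position 12): no conditioning environment matches → elsewhere allophone [p].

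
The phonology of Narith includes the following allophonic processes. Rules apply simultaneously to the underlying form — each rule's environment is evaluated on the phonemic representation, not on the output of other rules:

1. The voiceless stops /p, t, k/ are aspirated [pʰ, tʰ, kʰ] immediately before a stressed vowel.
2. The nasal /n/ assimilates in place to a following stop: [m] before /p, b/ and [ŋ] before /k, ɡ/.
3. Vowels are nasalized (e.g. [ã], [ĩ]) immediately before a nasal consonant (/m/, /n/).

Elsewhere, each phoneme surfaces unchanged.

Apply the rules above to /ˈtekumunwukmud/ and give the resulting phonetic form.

[ˈtʰekũmũnwukmud]

/t/ meets the environment for rule 1 (immediately before a stressed vowel) → [tʰ].
/e/ — between /t/ and /k/; rule 3 does not apply here → [e].
/k/ (between /e/ and /u/) is in the target of rule 1 but the environment (immediately before a stressed vowel) is not met → [k].
/u/ (between /k/ and /m/) occurs before a nasal consonant → [ũ] by rule 3.
/m/ — not in any rule's target class → [m].
/u/ (between /m/ and /n/) occurs before a nasal consonant → [ũ] by rule 3.
/n/ (between /u/ and /w/) is in the target of rule 2 but the environment (before a labial or velar stop) is not met → [n].
/w/ stays [w].
/u/ — between /w/ and /k/; rule 3 does not apply here → [u].
/k/ (between /u/ and /m/): rule 1 targets it, but not immediately before a stressed vowel → unchanged [k].
/m/ (between /k/ and /u/): no rule targets it → [m].
/u/ (between /m/ and /d/) fails the environment for rule 3, so it stays [u].
/d/ (word-final): no rule targets it → [d].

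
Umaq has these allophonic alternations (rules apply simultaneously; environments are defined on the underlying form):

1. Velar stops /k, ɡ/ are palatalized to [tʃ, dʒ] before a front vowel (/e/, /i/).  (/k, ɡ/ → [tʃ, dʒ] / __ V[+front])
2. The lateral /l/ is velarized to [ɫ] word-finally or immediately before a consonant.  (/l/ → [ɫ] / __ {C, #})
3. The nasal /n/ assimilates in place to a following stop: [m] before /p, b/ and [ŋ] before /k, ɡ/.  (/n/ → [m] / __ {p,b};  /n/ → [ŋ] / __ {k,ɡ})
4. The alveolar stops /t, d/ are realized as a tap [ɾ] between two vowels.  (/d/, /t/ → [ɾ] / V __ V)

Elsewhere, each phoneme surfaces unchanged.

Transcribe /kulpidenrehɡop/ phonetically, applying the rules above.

[kuɫpiɾenrehɡop]

/k/ (word-initial) is in the target of rule 1 but the environment (before a front vowel) is not met → [k].
/u/ stays [u].
/l/ (between /u/ and /p/) occurs word-finally or immediately before a consonant → [ɫ] by rule 2.
/p/ (between /l/ and /i/) is unaffected → [p].
/i/ — not in any rule's target class → [i].
/d/ — between /i/ and /e/, between two vowels — surfaces as [ɾ] (rule 4).
/e/ stays [e].
/n/ (between /e/ and /r/) is in the target of rule 3 but the environment (before a labial or velar stop) is not met → [n].
/r/ (between /n/ and /e/): no rule targets it → [r].
/e/ (between /r/ and /h/) is unaffected → [e].
/h/ (between /e/ and /ɡ/) is unaffected → [h].
/ɡ/ (between /h/ and /o/) is in the target of rule 1 but the environment (before a front vowel) is not met → [ɡ].
/o/ stays [o].
/p/ — not in any rule's target class → [p].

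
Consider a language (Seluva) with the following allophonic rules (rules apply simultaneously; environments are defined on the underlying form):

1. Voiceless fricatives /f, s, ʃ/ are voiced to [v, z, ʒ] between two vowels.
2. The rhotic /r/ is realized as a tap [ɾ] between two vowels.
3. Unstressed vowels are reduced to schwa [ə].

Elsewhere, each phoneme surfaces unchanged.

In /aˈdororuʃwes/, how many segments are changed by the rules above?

Segments that undergo a rule: /a/ → [ə] (rule 3); /r/ → [ɾ] (rule 2); /o/ → [ə] (rule 3); /r/ → [ɾ] (rule 2); /u/ → [ə] (rule 3); /e/ → [ə] (rule 3).
All other segments surface unchanged.

6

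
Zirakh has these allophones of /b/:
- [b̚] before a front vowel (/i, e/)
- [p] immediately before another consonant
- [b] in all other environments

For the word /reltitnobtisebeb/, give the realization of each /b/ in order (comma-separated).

[p], [b̚], [b]

Occurrence 1 (position 9): immediately before another consonant → [p].
Occurrence 2 (position 14): before a front vowel (/i, e/) → [b̚].
Occurrence 3 (position 16): no conditioning environment matches → elsewhere allophone [b].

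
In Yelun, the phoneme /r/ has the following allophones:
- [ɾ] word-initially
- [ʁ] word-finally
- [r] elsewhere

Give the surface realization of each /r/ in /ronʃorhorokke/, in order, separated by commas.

Occurrence 1 (position 1): word-initially → [ɾ].
Occurrence 2 (position 6): no conditioning environment matches → elsewhere allophone [r].
Occurrence 3 (position 9): no conditioning environment matches → elsewhere allophone [r].

[ɾ], [r], [r]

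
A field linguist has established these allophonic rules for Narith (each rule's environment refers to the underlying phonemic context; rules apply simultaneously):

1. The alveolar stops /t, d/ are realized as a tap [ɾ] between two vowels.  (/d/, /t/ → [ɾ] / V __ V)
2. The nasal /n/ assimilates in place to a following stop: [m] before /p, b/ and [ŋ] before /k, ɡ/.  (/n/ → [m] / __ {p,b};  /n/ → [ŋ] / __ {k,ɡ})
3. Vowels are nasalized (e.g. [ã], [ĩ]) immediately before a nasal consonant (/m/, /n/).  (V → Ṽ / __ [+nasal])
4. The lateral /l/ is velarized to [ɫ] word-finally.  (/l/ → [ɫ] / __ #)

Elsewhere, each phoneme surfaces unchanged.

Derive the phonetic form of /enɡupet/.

[ẽŋɡupet]

Rule 3 applies to /e/ (word-initial: before a nasal consonant) → [ẽ].
/n/ (between /e/ and /ɡ/) occurs before a labial or velar stop → [ŋ] by rule 2.
/ɡ/ — not in any rule's target class → [ɡ].
/u/ (between /ɡ/ and /p/) fails the environment for rule 3, so it stays [u].
/p/ — not in any rule's target class → [p].
/e/ — between /p/ and /t/; rule 3 does not apply here → [e].
/t/ (word-final) is in the target of rule 1 but the environment (between two vowels) is not met → [t].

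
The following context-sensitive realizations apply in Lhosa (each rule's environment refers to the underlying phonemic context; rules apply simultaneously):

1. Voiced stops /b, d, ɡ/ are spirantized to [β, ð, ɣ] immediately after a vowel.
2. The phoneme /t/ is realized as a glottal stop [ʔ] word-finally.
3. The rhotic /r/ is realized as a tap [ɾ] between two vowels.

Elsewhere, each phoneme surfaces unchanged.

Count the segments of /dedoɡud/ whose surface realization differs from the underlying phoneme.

3

Segments that undergo a rule: /d/ → [ð] (rule 1); /ɡ/ → [ɣ] (rule 1); /d/ → [ð] (rule 1).
All other segments surface unchanged.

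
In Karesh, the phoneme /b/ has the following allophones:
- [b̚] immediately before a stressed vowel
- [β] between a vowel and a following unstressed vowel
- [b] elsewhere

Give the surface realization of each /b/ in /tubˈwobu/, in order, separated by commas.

[b], [β]

Occurrence 1 (position 3): no conditioning environment matches → elsewhere allophone [b].
Occurrence 2 (position 6): between a vowel and a following unstressed vowel → [β].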